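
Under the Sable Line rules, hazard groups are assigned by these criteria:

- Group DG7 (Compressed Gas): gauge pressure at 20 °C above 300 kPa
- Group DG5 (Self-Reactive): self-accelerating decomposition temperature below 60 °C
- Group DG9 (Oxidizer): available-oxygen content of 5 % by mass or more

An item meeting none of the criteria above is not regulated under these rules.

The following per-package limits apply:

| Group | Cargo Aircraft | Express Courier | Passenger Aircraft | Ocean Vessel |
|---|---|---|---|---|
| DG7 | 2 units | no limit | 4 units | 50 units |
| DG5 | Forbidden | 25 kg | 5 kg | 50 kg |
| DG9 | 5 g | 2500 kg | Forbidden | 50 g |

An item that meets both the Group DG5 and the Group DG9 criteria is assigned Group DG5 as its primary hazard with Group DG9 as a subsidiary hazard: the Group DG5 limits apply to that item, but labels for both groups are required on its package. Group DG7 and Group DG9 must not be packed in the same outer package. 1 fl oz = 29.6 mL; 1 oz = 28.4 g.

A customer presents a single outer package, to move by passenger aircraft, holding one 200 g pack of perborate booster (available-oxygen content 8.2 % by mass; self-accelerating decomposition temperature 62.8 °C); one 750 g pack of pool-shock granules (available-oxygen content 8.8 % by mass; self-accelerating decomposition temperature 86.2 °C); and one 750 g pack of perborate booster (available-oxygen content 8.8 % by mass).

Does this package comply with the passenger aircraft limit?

No

With available-oxygen content 8.2 % by mass (≥ 5 % by mass), the perborate booster falls in Group DG9.
Pool-shock granules: available-oxygen content 8.8 % by mass ≥ 5 % by mass → Group DG9 (Oxidizer).
Perborate booster: available-oxygen content 8.8 % by mass ≥ 5 % by mass → Group DG9 (Oxidizer).
Total Group DG9: 200 g + 750 g + 750 g = 1.7 kg.
By passenger aircraft, Group DG9 is Forbidden regardless of quantity.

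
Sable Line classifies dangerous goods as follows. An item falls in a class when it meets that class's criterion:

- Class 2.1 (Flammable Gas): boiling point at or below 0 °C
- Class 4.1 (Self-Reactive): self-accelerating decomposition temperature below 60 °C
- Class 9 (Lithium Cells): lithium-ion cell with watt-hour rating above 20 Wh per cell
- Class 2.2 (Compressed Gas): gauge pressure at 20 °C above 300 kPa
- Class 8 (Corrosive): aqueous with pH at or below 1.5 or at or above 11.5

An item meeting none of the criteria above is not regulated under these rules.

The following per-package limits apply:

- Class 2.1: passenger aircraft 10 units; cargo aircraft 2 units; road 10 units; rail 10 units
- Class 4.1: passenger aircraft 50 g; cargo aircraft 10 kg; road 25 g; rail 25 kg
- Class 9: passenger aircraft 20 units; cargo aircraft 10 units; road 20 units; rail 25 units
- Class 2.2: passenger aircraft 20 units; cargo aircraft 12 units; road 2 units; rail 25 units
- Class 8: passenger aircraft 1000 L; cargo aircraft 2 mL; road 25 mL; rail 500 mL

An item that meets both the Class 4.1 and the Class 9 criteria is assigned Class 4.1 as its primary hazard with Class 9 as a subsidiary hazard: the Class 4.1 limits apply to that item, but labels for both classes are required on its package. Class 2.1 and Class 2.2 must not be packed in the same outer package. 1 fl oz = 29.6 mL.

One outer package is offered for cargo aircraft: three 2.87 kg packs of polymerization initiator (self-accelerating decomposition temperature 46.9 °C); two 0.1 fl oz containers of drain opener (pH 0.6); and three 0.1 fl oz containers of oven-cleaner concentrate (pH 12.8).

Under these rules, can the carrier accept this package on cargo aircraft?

No

With self-accelerating decomposition temperature 46.9 °C (< 60 °C), the polymerization initiator falls in Class 4.1.
With pH 0.6 (≤ 1.5), the drain opener falls in Class 8.
pH 12.8 meets the Class 8 criterion (Corrosive), so the oven-cleaner concentrate is Class 8.
Class 4.1 quantity: three 2.87 kg packs = 8.61 kg.
8.61 kg is within the cargo aircraft limit of 10 kg for Class 4.1.
Class 8 net quantity: (two 0.1 fl oz containers = 5.92 mL) + (three 0.1 fl oz containers = 8.88 mL) = 14.8 mL.
14.8 mL exceeds the cargo aircraft limit of 2 mL for Class 8.
The segregation rule (Class 2.1 with Class 2.2) does not apply to Class 4.1 with Class 8.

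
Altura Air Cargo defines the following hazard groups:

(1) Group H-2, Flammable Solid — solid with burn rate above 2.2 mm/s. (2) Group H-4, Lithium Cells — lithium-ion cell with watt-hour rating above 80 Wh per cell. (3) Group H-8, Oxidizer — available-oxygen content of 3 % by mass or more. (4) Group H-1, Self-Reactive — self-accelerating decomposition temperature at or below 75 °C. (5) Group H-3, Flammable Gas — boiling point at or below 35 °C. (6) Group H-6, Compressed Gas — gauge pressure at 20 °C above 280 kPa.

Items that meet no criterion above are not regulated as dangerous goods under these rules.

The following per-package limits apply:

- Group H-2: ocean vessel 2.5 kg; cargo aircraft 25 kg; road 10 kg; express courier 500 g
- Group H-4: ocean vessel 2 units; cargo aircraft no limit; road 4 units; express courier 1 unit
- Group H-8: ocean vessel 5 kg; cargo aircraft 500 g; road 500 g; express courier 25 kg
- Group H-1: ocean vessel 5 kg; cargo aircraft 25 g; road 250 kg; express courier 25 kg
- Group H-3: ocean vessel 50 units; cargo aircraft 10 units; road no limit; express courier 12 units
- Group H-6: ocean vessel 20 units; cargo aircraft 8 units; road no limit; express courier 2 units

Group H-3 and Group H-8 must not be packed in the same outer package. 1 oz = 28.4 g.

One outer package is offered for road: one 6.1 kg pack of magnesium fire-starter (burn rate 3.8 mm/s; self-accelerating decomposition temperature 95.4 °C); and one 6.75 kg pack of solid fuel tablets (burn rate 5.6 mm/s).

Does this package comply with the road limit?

No

Magnesium fire-starter: burn rate 3.8 mm/s > 2.2 mm/s → Group H-2 (Flammable Solid).
Solid fuel tablets: burn rate 5.6 mm/s > 2.2 mm/s → Group H-2 (Flammable Solid).
Group H-2 net quantity: 6.1 kg + 6.75 kg = 12.85 kg.
12.85 kg > 10 kg (road limit, Group H-2) — over the limit.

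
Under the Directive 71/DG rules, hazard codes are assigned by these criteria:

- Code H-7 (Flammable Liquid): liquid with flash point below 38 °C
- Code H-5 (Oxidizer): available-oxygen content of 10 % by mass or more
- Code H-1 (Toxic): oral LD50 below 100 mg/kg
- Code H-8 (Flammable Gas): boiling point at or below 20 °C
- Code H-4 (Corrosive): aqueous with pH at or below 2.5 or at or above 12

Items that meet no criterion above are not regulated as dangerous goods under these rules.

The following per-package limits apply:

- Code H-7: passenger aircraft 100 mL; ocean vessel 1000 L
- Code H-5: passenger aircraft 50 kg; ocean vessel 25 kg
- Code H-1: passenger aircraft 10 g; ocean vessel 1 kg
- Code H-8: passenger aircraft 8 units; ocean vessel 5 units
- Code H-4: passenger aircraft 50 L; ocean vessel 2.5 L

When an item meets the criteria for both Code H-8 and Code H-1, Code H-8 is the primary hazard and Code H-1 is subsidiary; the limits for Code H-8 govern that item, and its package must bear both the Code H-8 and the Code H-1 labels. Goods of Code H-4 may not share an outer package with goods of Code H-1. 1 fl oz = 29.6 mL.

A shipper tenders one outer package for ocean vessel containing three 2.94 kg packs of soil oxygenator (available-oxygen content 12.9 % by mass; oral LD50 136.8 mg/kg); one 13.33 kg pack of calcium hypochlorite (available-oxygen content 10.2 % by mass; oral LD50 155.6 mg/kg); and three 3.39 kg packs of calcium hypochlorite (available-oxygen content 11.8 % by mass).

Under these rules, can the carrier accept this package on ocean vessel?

No

With available-oxygen content 12.9 % by mass (≥ 10 % by mass), the soil oxygenator falls in Code H-5.
Calcium hypochlorite: available-oxygen content 10.2 % by mass ≥ 10 % by mass → Code H-5 (Oxidizer).
With available-oxygen content 11.8 % by mass (≥ 10 % by mass), the calcium hypochlorite falls in Code H-5.
Code H-5 net quantity: (three 2.94 kg packs = 8.82 kg) + 13.33 kg + (three 3.39 kg packs = 10.17 kg) = 32.32 kg.
32.32 kg > 25 kg (ocean vessel limit, Code H-5) — over the limit.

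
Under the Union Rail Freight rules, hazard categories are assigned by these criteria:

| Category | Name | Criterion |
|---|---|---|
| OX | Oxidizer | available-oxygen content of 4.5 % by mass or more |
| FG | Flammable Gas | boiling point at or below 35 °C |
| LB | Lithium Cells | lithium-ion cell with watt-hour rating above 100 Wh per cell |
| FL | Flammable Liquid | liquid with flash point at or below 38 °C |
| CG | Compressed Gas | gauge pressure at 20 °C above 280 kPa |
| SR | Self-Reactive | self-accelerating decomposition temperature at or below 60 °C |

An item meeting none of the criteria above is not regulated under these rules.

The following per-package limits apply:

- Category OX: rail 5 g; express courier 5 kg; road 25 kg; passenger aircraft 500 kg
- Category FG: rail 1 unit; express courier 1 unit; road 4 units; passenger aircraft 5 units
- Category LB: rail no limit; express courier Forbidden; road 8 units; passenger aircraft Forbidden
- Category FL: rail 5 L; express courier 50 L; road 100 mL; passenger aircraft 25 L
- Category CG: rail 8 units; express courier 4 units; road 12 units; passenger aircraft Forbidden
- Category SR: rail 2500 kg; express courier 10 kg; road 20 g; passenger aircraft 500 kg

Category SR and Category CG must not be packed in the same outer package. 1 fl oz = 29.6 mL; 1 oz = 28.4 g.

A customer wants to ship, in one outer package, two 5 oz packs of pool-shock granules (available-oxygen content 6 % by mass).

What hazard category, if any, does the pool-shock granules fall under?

Category OX

Available-oxygen content 6 % by mass meets the Category OX criterion (Oxidizer), so the pool-shock granules are Category OX.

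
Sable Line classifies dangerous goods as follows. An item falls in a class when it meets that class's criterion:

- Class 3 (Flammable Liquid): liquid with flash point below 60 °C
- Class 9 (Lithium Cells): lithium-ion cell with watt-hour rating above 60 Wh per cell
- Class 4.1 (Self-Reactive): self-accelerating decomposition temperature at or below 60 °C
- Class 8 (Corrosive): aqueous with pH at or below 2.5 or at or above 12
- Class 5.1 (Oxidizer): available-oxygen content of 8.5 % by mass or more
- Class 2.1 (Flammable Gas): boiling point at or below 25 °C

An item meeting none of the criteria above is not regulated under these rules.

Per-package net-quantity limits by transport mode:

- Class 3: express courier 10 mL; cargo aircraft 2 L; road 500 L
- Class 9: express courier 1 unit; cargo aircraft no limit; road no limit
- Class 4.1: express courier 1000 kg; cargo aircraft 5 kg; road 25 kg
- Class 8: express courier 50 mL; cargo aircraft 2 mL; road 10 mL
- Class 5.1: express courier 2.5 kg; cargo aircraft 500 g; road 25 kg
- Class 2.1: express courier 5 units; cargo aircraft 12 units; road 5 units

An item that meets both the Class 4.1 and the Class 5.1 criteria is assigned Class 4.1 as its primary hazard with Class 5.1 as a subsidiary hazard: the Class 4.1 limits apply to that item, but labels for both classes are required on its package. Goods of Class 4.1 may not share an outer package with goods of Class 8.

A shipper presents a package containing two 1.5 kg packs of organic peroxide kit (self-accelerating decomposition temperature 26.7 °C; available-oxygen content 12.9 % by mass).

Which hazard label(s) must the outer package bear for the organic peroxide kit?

With self-accelerating decomposition temperature 26.7 °C (≤ 60 °C), the organic peroxide kit falls in Class 4.1.
The organic peroxide kit has available-oxygen content 12.9 % by mass, which is ≥ 8.5 % by mass, so it is Class 5.1 (Oxidizer).
By the precedence rule Class 4.1 is primary and Class 5.1 is subsidiary, and that rule requires both labels on the package.

Class 4.1 and 5.1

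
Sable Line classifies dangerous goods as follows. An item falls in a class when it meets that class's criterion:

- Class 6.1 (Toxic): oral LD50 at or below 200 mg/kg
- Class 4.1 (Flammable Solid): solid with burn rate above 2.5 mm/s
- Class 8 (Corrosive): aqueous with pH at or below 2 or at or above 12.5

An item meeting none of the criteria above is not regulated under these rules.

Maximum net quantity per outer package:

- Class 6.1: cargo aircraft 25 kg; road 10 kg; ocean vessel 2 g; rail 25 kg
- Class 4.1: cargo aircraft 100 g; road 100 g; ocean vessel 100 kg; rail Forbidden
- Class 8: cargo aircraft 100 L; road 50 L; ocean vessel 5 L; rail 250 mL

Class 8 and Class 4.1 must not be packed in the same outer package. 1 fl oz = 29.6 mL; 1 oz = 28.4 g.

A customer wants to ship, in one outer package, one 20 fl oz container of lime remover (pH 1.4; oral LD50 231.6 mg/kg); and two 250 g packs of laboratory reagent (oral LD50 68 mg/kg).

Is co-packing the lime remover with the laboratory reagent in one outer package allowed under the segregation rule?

Yes

With pH 1.4 (≤ 2), the lime remover falls in Class 8.
The laboratory reagent has oral LD50 68 mg/kg, which is ≤ 200 mg/kg, so it is Class 6.1 (Toxic).
No segregation rule bars Class 8 with Class 6.1.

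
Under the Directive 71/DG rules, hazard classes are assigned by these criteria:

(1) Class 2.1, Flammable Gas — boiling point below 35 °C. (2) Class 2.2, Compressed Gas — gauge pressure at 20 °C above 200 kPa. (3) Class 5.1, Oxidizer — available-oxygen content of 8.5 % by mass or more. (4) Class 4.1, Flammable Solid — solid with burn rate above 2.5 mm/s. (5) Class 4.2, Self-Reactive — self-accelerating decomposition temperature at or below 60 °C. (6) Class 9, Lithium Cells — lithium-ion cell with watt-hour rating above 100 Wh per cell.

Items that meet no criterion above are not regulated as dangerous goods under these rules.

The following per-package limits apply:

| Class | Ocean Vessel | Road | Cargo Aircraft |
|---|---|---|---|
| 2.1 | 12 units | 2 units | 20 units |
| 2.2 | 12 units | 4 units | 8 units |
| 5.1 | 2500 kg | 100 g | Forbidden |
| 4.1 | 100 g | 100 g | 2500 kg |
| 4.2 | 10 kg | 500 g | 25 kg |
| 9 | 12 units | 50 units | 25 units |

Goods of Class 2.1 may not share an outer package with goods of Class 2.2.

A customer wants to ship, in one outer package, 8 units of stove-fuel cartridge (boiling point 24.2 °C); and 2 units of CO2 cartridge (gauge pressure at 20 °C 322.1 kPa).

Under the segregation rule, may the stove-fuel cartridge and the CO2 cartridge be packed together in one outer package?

The stove-fuel cartridge has boiling point 24.2 °C, which is < 35 °C, so it is Class 2.1 (Flammable Gas).
With gauge pressure at 20 °C 322.1 kPa (> 200 kPa), the CO2 cartridge falls in Class 2.2.
Class 2.1 and Class 2.2 may not share an outer package.

No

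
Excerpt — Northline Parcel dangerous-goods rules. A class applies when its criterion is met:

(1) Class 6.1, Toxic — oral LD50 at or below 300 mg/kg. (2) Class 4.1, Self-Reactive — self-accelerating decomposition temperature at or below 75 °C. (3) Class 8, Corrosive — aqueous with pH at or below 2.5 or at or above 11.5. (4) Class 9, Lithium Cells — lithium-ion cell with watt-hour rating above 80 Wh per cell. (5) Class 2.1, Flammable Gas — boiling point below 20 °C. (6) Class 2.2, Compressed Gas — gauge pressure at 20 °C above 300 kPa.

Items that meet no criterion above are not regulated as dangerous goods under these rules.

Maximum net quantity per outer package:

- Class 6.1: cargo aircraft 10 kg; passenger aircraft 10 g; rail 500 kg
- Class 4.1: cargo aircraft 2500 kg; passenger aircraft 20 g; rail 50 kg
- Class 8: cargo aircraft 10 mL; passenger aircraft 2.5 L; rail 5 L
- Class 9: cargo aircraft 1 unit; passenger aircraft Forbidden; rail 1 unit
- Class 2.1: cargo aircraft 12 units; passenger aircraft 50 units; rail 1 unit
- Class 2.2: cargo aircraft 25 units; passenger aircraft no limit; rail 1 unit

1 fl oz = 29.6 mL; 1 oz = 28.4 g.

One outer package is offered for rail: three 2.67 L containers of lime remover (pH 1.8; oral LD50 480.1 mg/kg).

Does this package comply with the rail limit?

No

pH 1.8 meets the Class 8 criterion (Corrosive), so the lime remover is Class 8.
Class 8 quantity: three 2.67 L containers = 8.01 L.
8.01 L > 5 L (rail limit, Class 8) — over the limit.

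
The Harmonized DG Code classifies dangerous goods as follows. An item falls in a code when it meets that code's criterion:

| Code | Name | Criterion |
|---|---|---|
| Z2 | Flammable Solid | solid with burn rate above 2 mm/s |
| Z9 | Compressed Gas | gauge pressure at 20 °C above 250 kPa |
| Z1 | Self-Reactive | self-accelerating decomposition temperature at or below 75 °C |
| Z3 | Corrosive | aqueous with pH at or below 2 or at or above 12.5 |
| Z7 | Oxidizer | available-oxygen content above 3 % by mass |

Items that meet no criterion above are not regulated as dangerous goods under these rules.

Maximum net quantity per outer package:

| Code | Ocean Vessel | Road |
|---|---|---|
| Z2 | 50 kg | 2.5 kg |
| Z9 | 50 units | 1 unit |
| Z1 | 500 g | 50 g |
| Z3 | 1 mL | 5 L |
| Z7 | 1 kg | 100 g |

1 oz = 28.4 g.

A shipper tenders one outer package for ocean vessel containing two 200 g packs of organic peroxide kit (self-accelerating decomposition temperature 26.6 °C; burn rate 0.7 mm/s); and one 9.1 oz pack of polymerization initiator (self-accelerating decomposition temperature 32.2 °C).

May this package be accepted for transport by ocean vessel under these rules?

No

With self-accelerating decomposition temperature 26.6 °C (≤ 75 °C), the organic peroxide kit falls in Code Z1.
The polymerization initiator has self-accelerating decomposition temperature 32.2 °C, which is ≤ 75 °C, so it is Code Z1 (Self-Reactive).
Total Code Z1: (two 200 g packs = 400 g) + (one 9.1 oz pack = 258.44 g) = 658.44 g.
658.44 g > 500 g (ocean vessel limit, Code Z1) — over the limit.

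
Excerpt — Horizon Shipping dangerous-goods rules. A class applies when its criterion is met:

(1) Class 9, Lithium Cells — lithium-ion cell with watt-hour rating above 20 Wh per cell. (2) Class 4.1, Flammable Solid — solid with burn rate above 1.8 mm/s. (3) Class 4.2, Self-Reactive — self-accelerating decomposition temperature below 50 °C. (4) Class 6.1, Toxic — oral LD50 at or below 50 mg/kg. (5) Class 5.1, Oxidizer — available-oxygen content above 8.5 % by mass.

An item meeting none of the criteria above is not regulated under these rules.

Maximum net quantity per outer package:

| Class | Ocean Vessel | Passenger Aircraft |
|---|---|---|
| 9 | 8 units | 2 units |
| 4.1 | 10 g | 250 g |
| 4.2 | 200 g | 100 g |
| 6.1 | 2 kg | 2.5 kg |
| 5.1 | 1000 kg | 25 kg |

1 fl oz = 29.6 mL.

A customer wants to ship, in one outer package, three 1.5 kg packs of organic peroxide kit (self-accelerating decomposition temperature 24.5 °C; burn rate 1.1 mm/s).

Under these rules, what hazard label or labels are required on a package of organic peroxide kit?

Organic peroxide kit: self-accelerating decomposition temperature 24.5 °C < 50 °C → Class 4.2 (Self-Reactive).
Only the Class 4.2 label is required.

Class 4.2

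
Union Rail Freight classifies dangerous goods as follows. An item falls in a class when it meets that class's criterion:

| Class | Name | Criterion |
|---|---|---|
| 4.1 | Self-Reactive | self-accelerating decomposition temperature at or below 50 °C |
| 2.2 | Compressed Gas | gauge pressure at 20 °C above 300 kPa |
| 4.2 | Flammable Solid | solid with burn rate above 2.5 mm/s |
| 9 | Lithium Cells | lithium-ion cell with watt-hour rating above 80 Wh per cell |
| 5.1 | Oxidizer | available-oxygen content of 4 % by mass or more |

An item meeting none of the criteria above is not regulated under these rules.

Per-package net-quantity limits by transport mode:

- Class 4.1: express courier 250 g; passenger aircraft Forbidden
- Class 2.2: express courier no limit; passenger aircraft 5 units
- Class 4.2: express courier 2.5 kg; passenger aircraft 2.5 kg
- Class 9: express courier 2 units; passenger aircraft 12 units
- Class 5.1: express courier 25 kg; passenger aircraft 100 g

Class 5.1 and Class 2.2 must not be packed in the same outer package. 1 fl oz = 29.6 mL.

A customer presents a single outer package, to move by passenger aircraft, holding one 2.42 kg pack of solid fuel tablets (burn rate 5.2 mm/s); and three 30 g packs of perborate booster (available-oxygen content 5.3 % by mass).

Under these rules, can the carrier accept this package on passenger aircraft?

Yes

Solid fuel tablets: burn rate 5.2 mm/s > 2.5 mm/s → Class 4.2 (Flammable Solid).
With available-oxygen content 5.3 % by mass (≥ 4 % by mass), the perborate booster falls in Class 5.1.
Class 5.1 quantity: three 30 g packs = 90 g.
90 g is within the passenger aircraft limit of 100 g for Class 5.1.
Class 4.2 quantity: 2.42 kg.
2.42 kg is within the passenger aircraft limit of 2.5 kg for Class 4.2.
The segregation rule (Class 5.1 with Class 2.2) does not apply to Class 5.1 with Class 4.2.
Every hazard class is within its passenger aircraft limit and no segregation rule is violated.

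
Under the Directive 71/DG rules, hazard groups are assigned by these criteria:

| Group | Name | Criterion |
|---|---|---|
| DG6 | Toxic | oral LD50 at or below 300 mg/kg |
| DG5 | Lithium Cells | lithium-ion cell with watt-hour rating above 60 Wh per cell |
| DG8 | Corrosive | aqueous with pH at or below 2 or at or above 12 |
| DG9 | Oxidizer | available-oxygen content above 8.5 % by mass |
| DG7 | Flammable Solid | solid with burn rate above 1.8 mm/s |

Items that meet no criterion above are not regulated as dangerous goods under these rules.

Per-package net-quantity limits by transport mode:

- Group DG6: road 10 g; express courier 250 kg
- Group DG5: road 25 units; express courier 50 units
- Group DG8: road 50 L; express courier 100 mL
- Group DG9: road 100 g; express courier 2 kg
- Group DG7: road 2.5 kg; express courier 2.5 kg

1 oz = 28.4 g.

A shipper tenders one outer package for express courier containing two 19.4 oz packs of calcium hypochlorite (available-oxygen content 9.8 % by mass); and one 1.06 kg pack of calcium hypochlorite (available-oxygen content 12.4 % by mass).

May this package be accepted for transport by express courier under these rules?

Available-oxygen content 9.8 % by mass meets the Group DG9 criterion (Oxidizer), so the calcium hypochlorite is Group DG9.
With available-oxygen content 12.4 % by mass (> 8.5 % by mass), the calcium hypochlorite falls in Group DG9.
Group DG9 net quantity: (two 19.4 oz packs = 1101.92 g) + 1.06 kg = 2161.92 g.
2161.92 g exceeds the express courier limit of 2 kg for Group DG9.

No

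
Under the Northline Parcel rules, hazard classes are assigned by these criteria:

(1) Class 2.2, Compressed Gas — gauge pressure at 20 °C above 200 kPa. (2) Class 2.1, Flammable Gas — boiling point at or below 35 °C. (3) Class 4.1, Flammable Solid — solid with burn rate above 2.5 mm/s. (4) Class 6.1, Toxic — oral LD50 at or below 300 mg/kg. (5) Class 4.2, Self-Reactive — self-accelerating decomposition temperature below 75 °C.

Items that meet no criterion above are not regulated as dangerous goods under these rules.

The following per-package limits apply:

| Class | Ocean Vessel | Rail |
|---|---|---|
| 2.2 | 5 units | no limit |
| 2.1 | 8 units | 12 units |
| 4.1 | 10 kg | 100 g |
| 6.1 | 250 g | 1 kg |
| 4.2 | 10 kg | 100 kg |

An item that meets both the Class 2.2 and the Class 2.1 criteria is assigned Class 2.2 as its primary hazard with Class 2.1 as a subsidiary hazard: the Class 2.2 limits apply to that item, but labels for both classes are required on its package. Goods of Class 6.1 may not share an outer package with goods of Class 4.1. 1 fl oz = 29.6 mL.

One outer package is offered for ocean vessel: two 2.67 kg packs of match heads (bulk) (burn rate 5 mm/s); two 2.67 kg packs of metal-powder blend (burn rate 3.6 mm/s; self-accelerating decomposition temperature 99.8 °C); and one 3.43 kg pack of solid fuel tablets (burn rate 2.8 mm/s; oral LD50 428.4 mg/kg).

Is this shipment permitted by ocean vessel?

With burn rate 5 mm/s (> 2.5 mm/s), the match heads (bulk) fall in Class 4.1.
The metal-powder blend has burn rate 3.6 mm/s, which is > 2.5 mm/s, so it is Class 4.1 (Flammable Solid).
Burn rate 2.8 mm/s meets the Class 4.1 criterion (Flammable Solid), so the solid fuel tablets are Class 4.1.
Class 4.1 net quantity: (two 2.67 kg packs = 5.34 kg) + (two 2.67 kg packs = 5.34 kg) + 3.43 kg = 14.11 kg.
That exceeds the Class 4.1 ocean vessel limit of 10 kg.

No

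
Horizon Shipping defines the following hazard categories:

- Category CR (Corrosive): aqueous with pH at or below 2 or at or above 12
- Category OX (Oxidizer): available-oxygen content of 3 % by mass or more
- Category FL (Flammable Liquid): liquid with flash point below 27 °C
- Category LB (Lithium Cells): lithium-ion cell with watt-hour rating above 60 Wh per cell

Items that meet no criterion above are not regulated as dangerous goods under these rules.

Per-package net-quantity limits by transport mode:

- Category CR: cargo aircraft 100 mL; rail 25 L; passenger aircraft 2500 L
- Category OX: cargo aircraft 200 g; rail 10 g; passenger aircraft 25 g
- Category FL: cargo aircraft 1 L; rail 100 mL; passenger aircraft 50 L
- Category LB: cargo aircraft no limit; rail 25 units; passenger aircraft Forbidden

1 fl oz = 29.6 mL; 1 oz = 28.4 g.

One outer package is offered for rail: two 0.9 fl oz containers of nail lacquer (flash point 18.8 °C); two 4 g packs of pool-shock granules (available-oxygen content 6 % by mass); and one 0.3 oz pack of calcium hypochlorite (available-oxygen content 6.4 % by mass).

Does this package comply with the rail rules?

No

Flash point 18.8 °C meets the Category FL criterion (Flammable Liquid), so the nail lacquer is Category FL.
Available-oxygen content 6 % by mass meets the Category OX criterion (Oxidizer), so the pool-shock granules are Category OX.
With available-oxygen content 6.4 % by mass (≥ 3 % by mass), the calcium hypochlorite falls in Category OX.
Category OX net quantity: (two 4 g packs = 8 g) + (one 0.3 oz pack = 8.52 g) = 16.52 g.
16.52 g exceeds the rail limit of 10 g for Category OX.
Category FL quantity: two 0.9 fl oz containers = 53.28 mL.
53.28 mL is within the rail limit of 100 mL for Category FL.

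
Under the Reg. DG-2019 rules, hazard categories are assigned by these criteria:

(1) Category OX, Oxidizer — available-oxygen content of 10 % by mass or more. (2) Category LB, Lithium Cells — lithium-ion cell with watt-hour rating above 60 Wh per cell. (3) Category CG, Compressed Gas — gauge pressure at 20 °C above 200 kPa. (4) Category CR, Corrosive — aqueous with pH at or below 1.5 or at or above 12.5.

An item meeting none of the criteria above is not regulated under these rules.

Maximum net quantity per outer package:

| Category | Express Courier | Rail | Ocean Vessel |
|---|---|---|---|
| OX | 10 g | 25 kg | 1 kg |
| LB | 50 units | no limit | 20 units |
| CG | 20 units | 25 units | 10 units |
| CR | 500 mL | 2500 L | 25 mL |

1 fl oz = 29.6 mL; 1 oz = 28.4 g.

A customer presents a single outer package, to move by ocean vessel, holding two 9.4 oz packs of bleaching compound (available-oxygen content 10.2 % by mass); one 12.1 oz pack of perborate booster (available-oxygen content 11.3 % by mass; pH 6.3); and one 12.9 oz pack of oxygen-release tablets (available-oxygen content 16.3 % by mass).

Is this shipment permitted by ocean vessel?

Available-oxygen content 10.2 % by mass meets the Category OX criterion (Oxidizer), so the bleaching compound is Category OX.
With available-oxygen content 11.3 % by mass (≥ 10 % by mass), the perborate booster falls in Category OX.
Oxygen-release tablets: available-oxygen content 16.3 % by mass ≥ 10 % by mass → Category OX (Oxidizer).
Category OX net quantity: (two 9.4 oz packs = 533.92 g) + (one 12.1 oz pack = 343.64 g) + (one 12.9 oz pack = 366.36 g) = 1243.92 g.
That exceeds the Category OX ocean vessel limit of 1 kg.

No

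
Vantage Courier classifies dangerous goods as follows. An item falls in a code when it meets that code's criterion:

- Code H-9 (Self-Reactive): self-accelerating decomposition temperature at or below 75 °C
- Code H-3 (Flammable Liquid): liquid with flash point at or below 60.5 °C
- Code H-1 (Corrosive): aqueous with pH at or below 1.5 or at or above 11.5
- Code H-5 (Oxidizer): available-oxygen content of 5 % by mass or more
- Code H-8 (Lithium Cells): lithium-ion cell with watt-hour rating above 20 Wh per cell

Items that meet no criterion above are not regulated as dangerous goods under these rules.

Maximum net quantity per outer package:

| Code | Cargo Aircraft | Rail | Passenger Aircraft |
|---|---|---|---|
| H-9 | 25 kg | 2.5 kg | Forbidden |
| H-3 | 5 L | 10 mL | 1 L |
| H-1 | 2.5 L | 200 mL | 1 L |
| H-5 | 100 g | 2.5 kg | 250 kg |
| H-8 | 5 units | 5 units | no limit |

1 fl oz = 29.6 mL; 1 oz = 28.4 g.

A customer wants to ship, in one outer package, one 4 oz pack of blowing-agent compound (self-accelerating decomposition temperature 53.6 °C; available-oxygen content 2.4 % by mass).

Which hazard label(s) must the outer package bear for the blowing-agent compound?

Code H-9

Self-accelerating decomposition temperature 53.6 °C meets the Code H-9 criterion (Self-Reactive), so the blowing-agent compound is Code H-9.
Only the Code H-9 label is required.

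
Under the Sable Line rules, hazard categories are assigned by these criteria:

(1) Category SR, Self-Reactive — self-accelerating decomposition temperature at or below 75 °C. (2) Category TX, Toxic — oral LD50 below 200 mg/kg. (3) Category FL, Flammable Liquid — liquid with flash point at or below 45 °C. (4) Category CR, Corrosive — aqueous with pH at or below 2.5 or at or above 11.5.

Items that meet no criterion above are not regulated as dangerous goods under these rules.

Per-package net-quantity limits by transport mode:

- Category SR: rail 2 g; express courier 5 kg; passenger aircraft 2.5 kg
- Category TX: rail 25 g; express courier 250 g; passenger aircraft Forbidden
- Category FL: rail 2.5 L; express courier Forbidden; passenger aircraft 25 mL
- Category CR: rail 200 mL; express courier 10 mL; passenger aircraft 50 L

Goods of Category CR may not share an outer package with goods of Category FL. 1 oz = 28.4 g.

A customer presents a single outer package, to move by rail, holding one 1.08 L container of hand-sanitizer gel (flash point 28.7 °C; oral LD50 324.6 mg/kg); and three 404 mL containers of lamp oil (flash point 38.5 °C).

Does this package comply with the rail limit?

With flash point 28.7 °C (≤ 45 °C), the hand-sanitizer gel falls in Category FL.
The lamp oil has flash point 38.5 °C, which is ≤ 45 °C, so it is Category FL (Flammable Liquid).
Total Category FL: 1.08 L + (three 404 mL containers = 1.212 L) = 2.292 L.
2.292 L is within the rail limit of 2.5 L for Category FL.

Yes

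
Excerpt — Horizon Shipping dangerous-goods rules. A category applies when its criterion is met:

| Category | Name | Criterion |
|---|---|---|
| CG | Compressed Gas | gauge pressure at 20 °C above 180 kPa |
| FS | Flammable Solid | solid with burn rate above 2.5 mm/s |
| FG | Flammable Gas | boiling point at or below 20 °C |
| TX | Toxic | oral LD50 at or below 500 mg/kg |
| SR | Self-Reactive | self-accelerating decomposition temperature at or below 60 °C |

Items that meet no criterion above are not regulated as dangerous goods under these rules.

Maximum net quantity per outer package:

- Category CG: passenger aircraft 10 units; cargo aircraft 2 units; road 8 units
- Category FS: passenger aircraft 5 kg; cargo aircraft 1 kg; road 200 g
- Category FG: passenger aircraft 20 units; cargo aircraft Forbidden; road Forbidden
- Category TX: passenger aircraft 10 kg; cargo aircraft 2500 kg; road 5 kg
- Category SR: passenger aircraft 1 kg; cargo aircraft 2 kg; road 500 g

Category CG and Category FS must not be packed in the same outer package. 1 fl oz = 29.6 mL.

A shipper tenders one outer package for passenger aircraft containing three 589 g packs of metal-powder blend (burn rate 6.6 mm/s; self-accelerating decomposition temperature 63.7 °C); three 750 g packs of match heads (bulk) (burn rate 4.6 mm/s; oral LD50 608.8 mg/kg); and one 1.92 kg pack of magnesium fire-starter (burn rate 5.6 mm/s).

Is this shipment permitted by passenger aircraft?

Metal-powder blend: burn rate 6.6 mm/s > 2.5 mm/s → Category FS (Flammable Solid).
The match heads (bulk) have burn rate 4.6 mm/s, which is > 2.5 mm/s, so they are Category FS (Flammable Solid).
Magnesium fire-starter: burn rate 5.6 mm/s > 2.5 mm/s → Category FS (Flammable Solid).
Total Category FS: (three 589 g packs = 1.767 kg) + (three 750 g packs = 2.25 kg) + 1.92 kg = 5.937 kg.
That exceeds the Category FS passenger aircraft limit of 5 kg.

No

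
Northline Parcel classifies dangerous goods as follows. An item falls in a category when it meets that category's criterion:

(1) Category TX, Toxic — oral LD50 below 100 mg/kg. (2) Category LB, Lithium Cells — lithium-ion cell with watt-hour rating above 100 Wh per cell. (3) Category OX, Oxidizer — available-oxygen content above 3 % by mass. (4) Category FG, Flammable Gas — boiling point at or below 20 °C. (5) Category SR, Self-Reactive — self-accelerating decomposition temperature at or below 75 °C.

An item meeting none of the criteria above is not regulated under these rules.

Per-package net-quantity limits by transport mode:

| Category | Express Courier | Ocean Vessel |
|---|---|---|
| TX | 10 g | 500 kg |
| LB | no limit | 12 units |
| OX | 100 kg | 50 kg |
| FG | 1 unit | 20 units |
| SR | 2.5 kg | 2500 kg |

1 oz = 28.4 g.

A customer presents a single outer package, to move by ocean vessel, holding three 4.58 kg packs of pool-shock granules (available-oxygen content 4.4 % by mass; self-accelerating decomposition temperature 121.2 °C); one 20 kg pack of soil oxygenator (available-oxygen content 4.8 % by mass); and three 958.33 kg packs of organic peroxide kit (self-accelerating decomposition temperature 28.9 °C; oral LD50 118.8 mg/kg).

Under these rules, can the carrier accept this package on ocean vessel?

Available-oxygen content 4.4 % by mass meets the Category OX criterion (Oxidizer), so the pool-shock granules are Category OX.
The soil oxygenator has available-oxygen content 4.8 % by mass, which is > 3 % by mass, so it is Category OX (Oxidizer).
With self-accelerating decomposition temperature 28.9 °C (≤ 75 °C), the organic peroxide kit falls in Category SR.
Total Category OX: (three 4.58 kg packs = 13.74 kg) + 20 kg = 33.74 kg.
33.74 kg ≤ 50 kg (ocean vessel limit, Category OX) — within limit.
Category SR quantity: three 958.33 kg packs = 2874.99 kg.
That exceeds the Category SR ocean vessel limit of 2500 kg.

No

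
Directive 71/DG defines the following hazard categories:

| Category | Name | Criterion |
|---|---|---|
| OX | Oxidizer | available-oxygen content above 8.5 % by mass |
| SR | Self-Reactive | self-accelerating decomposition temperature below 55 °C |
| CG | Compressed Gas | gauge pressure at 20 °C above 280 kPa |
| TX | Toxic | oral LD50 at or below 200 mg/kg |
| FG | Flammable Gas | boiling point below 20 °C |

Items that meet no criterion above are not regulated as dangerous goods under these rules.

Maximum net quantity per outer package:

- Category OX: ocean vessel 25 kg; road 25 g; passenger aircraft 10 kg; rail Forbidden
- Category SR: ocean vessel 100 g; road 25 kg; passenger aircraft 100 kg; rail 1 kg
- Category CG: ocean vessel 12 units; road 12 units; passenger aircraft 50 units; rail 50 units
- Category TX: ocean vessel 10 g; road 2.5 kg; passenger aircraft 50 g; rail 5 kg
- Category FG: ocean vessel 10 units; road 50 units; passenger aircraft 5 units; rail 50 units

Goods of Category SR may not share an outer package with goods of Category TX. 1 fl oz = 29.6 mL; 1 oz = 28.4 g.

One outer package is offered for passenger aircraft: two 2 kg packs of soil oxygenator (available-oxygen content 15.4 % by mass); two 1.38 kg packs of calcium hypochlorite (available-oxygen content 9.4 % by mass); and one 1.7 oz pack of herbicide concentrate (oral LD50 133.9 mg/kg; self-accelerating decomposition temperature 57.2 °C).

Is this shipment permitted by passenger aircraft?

Soil oxygenator: available-oxygen content 15.4 % by mass > 8.5 % by mass → Category OX (Oxidizer).
With available-oxygen content 9.4 % by mass (> 8.5 % by mass), the calcium hypochlorite falls in Category OX.
With oral LD50 133.9 mg/kg (≤ 200 mg/kg), the herbicide concentrate falls in Category TX.
Total Category OX: (two 2 kg packs = 4 kg) + (two 1.38 kg packs = 2.76 kg) = 6.76 kg.
That is within the Category OX passenger aircraft limit of 10 kg.
Category TX quantity: one 1.7 oz pack = 48.28 g.
That is within the Category TX passenger aircraft limit of 50 g.
The segregation rule (Category SR with Category TX) does not apply to Category OX with Category TX.
Every hazard category is within its passenger aircraft limit and no segregation rule is violated.

Yes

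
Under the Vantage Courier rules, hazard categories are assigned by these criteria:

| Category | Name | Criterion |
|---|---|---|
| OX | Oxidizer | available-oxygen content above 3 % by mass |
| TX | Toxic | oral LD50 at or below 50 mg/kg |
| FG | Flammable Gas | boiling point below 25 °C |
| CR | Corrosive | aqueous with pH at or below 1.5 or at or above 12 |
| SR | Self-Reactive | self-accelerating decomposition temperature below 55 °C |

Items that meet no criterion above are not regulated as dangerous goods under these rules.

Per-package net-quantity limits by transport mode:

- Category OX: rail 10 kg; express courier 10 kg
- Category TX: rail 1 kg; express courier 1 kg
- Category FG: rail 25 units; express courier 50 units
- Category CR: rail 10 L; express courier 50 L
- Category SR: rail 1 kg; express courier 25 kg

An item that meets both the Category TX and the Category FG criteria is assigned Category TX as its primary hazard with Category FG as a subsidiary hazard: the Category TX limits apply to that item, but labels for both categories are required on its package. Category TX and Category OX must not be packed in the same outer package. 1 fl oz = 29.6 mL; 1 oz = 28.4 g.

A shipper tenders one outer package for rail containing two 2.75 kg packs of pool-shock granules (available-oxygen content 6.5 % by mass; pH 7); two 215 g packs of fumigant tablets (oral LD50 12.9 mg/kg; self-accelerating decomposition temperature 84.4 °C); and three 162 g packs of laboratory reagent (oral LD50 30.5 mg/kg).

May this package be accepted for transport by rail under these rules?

No

Pool-shock granules: available-oxygen content 6.5 % by mass > 3 % by mass → Category OX (Oxidizer).
The fumigant tablets have oral LD50 12.9 mg/kg, which is ≤ 50 mg/kg, so they are Category TX (Toxic).
Laboratory reagent: oral LD50 30.5 mg/kg ≤ 50 mg/kg → Category TX (Toxic).
Category TX net quantity: (two 215 g packs = 430 g) + (three 162 g packs = 486 g) = 916 g.
That is within the Category TX rail limit of 1 kg.
Category OX quantity: two 2.75 kg packs = 5.5 kg.
5.5 kg ≤ 10 kg (rail limit, Category OX) — within limit.
Category TX and Category OX may not share an outer package.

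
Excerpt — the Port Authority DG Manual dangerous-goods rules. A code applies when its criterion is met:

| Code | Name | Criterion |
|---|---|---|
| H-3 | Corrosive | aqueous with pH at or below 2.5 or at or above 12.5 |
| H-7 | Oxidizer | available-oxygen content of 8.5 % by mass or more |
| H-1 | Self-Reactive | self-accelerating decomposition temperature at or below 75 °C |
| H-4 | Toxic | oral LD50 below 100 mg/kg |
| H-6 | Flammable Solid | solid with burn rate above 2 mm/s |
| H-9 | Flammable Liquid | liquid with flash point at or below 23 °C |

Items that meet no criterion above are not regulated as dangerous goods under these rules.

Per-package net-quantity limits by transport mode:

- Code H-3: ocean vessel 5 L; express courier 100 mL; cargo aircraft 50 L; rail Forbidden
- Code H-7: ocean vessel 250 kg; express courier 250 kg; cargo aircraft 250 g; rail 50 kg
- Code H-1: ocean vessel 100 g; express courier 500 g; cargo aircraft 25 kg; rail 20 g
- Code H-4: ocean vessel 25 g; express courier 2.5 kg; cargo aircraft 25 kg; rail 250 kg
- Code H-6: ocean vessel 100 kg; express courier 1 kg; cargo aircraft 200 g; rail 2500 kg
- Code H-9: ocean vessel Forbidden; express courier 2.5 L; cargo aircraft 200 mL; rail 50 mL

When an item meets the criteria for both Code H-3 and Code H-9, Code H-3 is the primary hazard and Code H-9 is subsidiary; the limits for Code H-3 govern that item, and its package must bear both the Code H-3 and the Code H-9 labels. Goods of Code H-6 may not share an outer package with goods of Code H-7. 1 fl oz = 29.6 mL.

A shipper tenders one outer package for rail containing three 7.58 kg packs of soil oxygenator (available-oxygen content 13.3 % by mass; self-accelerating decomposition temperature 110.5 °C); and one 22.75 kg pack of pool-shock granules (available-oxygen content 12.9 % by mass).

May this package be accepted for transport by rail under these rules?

Available-oxygen content 13.3 % by mass meets the Code H-7 criterion (Oxidizer), so the soil oxygenator is Code H-7.
Pool-shock granules: available-oxygen content 12.9 % by mass ≥ 8.5 % by mass → Code H-7 (Oxidizer).
Code H-7 net quantity: (three 7.58 kg packs = 22.74 kg) + 22.75 kg = 45.49 kg.
45.49 kg ≤ 50 kg (rail limit, Code H-7) — within limit.

Yes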